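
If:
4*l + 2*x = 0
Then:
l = -x/2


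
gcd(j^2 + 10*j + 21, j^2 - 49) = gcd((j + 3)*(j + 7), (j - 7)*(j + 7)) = j + 7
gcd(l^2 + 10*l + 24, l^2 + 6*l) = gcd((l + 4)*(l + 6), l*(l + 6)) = l + 6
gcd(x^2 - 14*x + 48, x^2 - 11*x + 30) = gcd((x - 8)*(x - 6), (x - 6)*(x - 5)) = x - 6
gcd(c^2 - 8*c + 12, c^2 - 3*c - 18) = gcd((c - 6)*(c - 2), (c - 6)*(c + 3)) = c - 6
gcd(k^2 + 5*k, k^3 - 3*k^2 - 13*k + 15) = 1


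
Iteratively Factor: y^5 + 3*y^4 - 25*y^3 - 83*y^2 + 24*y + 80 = (y + 4)*(y^4 - y^3 - 21*y^2 + y + 20) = (y - 5)*(y + 4)*(y^3 + 4*y^2 - y - 4) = (y - 5)*(y + 4)^2*(y^2 - 1) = (y - 5)*(y + 1)*(y + 4)^2*(y - 1)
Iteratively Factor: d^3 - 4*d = (d)*(d^2 - 4) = d*(d + 2)*(d - 2)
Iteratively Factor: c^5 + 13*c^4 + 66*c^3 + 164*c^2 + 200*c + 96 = (c + 4)*(c^4 + 9*c^3 + 30*c^2 + 44*c + 24) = (c + 3)*(c + 4)*(c^3 + 6*c^2 + 12*c + 8) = (c + 2)*(c + 3)*(c + 4)*(c^2 + 4*c + 4) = (c + 2)^2*(c + 3)*(c + 4)*(c + 2)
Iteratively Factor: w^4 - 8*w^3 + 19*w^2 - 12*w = (w - 3)*(w^3 - 5*w^2 + 4*w) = (w - 3)*(w - 1)*(w^2 - 4*w) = (w - 4)*(w - 3)*(w - 1)*(w)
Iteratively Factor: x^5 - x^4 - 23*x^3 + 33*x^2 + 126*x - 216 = (x - 3)*(x^4 + 2*x^3 - 17*x^2 - 18*x + 72) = (x - 3)*(x + 4)*(x^3 - 2*x^2 - 9*x + 18) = (x - 3)*(x + 3)*(x + 4)*(x^2 - 5*x + 6) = (x - 3)*(x - 2)*(x + 3)*(x + 4)*(x - 3)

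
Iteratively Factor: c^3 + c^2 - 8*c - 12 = (c + 2)*(c^2 - c - 6) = (c - 3)*(c + 2)*(c + 2)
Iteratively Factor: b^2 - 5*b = (b)*(b - 5)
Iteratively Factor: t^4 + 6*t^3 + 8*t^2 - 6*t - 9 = (t + 1)*(t^3 + 5*t^2 + 3*t - 9) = (t + 1)*(t + 3)*(t^2 + 2*t - 3) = (t + 1)*(t + 3)^2*(t - 1)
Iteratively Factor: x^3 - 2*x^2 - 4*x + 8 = (x + 2)*(x^2 - 4*x + 4) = (x - 2)*(x + 2)*(x - 2)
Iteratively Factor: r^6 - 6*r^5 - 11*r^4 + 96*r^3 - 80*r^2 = (r)*(r^5 - 6*r^4 - 11*r^3 + 96*r^2 - 80*r) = r*(r - 1)*(r^4 - 5*r^3 - 16*r^2 + 80*r) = r*(r - 1)*(r + 4)*(r^3 - 9*r^2 + 20*r) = r^2*(r - 1)*(r + 4)*(r^2 - 9*r + 20) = r^2*(r - 4)*(r - 1)*(r + 4)*(r - 5)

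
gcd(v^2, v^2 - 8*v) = v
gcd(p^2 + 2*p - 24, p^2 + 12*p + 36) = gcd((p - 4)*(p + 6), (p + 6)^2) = p + 6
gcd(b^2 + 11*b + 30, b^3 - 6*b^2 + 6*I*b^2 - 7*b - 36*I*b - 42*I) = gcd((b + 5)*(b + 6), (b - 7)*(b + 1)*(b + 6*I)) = 1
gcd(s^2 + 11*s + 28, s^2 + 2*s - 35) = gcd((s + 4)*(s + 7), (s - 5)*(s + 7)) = s + 7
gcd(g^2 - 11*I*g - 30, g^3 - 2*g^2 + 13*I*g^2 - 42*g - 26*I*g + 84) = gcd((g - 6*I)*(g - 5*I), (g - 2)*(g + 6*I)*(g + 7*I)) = 1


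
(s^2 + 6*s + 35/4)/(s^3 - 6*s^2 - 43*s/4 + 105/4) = (2*s + 7)/(2*s^2 - 17*s + 21)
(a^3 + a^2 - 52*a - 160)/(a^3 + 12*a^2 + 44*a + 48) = (a^2 - 3*a - 40)/(a^2 + 8*a + 12)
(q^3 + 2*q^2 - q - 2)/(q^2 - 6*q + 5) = (q^2 + 3*q + 2)/(q - 5)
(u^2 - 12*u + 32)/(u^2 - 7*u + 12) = (u - 8)/(u - 3)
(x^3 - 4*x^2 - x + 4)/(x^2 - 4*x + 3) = (x^2 - 3*x - 4)/(x - 3)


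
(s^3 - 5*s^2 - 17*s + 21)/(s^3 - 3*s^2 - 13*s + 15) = (s - 7)/(s - 5)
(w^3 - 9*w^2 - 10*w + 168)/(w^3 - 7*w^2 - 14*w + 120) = (w - 7)/(w - 5)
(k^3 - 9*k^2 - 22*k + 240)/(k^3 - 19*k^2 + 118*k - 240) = (k + 5)/(k - 5)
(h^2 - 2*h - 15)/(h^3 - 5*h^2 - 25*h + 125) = (h + 3)/(h^2 - 25)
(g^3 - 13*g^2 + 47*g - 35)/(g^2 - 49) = (g^2 - 6*g + 5)/(g + 7)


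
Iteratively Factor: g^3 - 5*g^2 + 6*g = (g - 3)*(g^2 - 2*g) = (g - 3)*(g - 2)*(g)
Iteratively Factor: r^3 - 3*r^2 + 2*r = (r - 2)*(r^2 - r) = r*(r - 2)*(r - 1)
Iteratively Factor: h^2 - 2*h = (h)*(h - 2)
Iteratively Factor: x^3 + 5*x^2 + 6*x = (x + 2)*(x^2 + 3*x) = x*(x + 2)*(x + 3)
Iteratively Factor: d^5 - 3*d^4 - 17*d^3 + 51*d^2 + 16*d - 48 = (d - 3)*(d^4 - 17*d^2 + 16) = (d - 3)*(d + 1)*(d^3 - d^2 - 16*d + 16) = (d - 3)*(d - 1)*(d + 1)*(d^2 - 16) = (d - 3)*(d - 1)*(d + 1)*(d + 4)*(d - 4)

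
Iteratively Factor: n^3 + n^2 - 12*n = (n - 3)*(n^2 + 4*n) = (n - 3)*(n + 4)*(n)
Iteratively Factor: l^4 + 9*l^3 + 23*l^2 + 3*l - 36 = (l + 3)*(l^3 + 6*l^2 + 5*l - 12) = (l + 3)*(l + 4)*(l^2 + 2*l - 3) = (l - 1)*(l + 3)*(l + 4)*(l + 3)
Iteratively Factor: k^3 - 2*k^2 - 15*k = (k)*(k^2 - 2*k - 15) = k*(k + 3)*(k - 5)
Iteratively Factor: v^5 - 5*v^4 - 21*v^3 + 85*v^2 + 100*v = (v + 1)*(v^4 - 6*v^3 - 15*v^2 + 100*v) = v*(v + 1)*(v^3 - 6*v^2 - 15*v + 100) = v*(v - 5)*(v + 1)*(v^2 - v - 20) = v*(v - 5)^2*(v + 1)*(v + 4)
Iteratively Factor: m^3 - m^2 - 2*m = (m)*(m^2 - m - 2) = m*(m - 2)*(m + 1)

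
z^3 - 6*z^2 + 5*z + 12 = (z - 4)*(z - 3)*(z + 1)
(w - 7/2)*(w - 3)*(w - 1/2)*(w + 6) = w^4 - w^3 - 113*w^2/4 + 309*w/4 - 63/2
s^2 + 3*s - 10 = (s - 2)*(s + 5)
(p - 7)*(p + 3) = p^2 - 4*p - 21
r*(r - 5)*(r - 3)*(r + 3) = r^4 - 5*r^3 - 9*r^2 + 45*r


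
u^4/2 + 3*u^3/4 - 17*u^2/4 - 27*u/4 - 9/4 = (u/2 + 1/2)*(u - 3)*(u + 1/2)*(u + 3)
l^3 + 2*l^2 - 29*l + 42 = (l - 3)*(l - 2)*(l + 7)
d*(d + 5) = d^2 + 5*d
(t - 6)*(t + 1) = t^2 - 5*t - 6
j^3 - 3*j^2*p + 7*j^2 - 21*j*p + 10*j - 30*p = (j + 2)*(j + 5)*(j - 3*p)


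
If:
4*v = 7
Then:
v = 7/4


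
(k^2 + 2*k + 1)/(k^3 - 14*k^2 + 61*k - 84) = (k^2 + 2*k + 1)/(k^3 - 14*k^2 + 61*k - 84)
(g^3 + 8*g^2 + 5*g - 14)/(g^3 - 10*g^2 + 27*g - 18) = (g^2 + 9*g + 14)/(g^2 - 9*g + 18)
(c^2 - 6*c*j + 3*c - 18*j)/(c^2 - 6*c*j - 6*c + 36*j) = (c + 3)/(c - 6)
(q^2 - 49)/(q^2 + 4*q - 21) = (q - 7)/(q - 3)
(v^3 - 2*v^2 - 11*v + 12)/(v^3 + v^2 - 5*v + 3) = (v - 4)/(v - 1)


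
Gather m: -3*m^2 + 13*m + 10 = -3*m^2 + 13*m + 10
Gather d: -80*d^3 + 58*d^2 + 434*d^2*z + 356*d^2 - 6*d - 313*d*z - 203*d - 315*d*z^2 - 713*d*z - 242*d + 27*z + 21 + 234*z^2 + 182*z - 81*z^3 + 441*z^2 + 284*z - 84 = -80*d^3 + d^2*(434*z + 414) + d*(-315*z^2 - 1026*z - 451) - 81*z^3 + 675*z^2 + 493*z - 63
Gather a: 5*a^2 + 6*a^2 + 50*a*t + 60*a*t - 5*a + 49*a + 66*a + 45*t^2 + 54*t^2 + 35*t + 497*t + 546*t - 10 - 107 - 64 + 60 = 11*a^2 + a*(110*t + 110) + 99*t^2 + 1078*t - 121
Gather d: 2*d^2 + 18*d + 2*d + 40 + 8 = 2*d^2 + 20*d + 48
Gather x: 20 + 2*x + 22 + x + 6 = 3*x + 48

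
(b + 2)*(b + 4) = b^2 + 6*b + 8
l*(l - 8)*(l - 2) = l^3 - 10*l^2 + 16*l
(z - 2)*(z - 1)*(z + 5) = z^3 + 2*z^2 - 13*z + 10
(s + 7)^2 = s^2 + 14*s + 49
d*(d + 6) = d^2 + 6*d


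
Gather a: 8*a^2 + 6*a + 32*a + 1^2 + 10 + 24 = 8*a^2 + 38*a + 35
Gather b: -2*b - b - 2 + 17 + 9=24 - 3*b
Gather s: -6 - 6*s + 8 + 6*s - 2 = 0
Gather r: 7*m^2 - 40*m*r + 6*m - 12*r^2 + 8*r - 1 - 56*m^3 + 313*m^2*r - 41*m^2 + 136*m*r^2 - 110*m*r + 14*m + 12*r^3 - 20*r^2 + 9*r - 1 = -56*m^3 - 34*m^2 + 20*m + 12*r^3 + r^2*(136*m - 32) + r*(313*m^2 - 150*m + 17) - 2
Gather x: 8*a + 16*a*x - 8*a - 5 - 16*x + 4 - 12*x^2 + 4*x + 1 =-12*x^2 + x*(16*a - 12)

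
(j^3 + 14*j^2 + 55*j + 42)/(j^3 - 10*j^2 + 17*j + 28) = (j^2 + 13*j + 42)/(j^2 - 11*j + 28)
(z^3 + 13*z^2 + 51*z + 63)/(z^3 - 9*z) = (z^2 + 10*z + 21)/(z*(z - 3))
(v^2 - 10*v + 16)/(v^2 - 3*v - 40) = (v - 2)/(v + 5)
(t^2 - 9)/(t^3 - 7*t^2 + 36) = (t + 3)/(t^2 - 4*t - 12)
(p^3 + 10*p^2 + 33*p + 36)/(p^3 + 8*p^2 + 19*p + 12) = (p + 3)/(p + 1)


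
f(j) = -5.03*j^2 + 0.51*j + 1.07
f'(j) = 0.51 - 10.06*j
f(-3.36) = -57.43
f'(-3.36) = 34.31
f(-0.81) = -2.64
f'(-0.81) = 8.66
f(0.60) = -0.43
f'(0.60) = -5.53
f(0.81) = -1.82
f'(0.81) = -7.64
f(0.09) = 1.08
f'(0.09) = -0.40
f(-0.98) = -4.26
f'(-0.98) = 10.37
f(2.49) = -28.85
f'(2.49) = -24.54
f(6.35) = -198.51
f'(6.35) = -63.37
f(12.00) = -717.13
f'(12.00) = -120.21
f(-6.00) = -183.07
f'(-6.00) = 60.87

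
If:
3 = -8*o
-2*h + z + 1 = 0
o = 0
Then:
No Solution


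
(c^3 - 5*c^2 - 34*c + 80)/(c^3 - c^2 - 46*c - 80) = (c - 2)/(c + 2)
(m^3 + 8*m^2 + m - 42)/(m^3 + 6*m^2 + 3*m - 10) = (m^3 + 8*m^2 + m - 42)/(m^3 + 6*m^2 + 3*m - 10)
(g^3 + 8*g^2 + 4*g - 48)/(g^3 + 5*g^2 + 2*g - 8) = (g^2 + 4*g - 12)/(g^2 + g - 2)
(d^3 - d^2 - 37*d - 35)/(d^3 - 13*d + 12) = (d^3 - d^2 - 37*d - 35)/(d^3 - 13*d + 12)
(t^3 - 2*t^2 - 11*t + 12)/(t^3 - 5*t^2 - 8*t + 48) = (t - 1)/(t - 4)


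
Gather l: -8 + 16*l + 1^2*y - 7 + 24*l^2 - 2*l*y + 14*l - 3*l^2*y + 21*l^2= l^2*(45 - 3*y) + l*(30 - 2*y) + y - 15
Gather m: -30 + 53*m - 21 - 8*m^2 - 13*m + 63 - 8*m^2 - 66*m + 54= -16*m^2 - 26*m + 66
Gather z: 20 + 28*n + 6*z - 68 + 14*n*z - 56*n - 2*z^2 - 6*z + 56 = 14*n*z - 28*n - 2*z^2 + 8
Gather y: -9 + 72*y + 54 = 72*y + 45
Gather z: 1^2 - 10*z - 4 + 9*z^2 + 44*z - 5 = 9*z^2 + 34*z - 8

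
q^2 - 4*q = q*(q - 4)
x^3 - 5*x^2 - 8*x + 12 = (x - 6)*(x - 1)*(x + 2)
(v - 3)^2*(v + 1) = v^3 - 5*v^2 + 3*v + 9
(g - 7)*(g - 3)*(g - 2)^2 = g^4 - 14*g^3 + 65*g^2 - 124*g + 84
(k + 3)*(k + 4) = k^2 + 7*k + 12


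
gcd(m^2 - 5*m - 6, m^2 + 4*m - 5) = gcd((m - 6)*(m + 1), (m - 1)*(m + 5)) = 1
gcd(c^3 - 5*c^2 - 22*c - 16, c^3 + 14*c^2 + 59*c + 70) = c + 2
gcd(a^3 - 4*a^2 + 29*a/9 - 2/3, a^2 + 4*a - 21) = a - 3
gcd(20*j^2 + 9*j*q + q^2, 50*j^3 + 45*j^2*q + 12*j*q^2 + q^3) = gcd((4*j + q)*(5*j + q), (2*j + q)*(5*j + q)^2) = 5*j + q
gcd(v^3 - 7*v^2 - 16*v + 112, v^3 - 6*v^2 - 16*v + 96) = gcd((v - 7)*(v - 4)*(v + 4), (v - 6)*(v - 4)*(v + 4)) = v^2 - 16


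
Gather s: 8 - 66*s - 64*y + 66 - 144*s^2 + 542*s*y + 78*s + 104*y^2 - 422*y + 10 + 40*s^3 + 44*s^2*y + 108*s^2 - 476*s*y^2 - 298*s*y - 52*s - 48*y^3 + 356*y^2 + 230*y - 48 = 40*s^3 + s^2*(44*y - 36) + s*(-476*y^2 + 244*y - 40) - 48*y^3 + 460*y^2 - 256*y + 36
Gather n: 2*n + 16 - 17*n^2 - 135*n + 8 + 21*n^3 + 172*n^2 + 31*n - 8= 21*n^3 + 155*n^2 - 102*n + 16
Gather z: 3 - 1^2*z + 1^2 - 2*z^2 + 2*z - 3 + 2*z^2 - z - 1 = 0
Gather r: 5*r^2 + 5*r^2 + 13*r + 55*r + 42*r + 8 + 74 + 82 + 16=10*r^2 + 110*r + 180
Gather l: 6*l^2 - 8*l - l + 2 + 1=6*l^2 - 9*l + 3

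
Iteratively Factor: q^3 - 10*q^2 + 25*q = (q - 5)*(q^2 - 5*q) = q*(q - 5)*(q - 5)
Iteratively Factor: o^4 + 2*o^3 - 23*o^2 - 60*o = (o + 4)*(o^3 - 2*o^2 - 15*o) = (o - 5)*(o + 4)*(o^2 + 3*o) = (o - 5)*(o + 3)*(o + 4)*(o)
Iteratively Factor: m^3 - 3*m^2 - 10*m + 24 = (m - 4)*(m^2 + m - 6) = (m - 4)*(m - 2)*(m + 3)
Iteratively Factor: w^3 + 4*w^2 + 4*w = (w + 2)*(w^2 + 2*w) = w*(w + 2)*(w + 2)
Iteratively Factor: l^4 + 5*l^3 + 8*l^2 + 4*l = (l + 1)*(l^3 + 4*l^2 + 4*l) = (l + 1)*(l + 2)*(l^2 + 2*l) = l*(l + 1)*(l + 2)*(l + 2)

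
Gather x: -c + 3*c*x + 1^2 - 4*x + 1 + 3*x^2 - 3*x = -c + 3*x^2 + x*(3*c - 7) + 2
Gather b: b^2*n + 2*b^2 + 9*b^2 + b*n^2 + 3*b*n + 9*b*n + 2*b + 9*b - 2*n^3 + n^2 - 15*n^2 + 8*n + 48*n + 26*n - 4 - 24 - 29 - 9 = b^2*(n + 11) + b*(n^2 + 12*n + 11) - 2*n^3 - 14*n^2 + 82*n - 66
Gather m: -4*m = -4*m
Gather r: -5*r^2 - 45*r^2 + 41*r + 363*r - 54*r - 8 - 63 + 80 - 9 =-50*r^2 + 350*r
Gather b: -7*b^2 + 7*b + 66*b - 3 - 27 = -7*b^2 + 73*b - 30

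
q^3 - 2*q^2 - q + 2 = (q - 2)*(q - 1)*(q + 1)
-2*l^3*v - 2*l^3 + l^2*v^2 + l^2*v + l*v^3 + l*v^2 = (-l + v)*(2*l + v)*(l*v + l)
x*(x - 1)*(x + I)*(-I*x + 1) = -I*x^4 + 2*x^3 + I*x^3 - 2*x^2 + I*x^2 - I*x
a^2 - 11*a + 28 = (a - 7)*(a - 4)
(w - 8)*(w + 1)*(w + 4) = w^3 - 3*w^2 - 36*w - 32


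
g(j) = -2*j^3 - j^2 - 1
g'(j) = -6*j^2 - 2*j = 2*j*(-3*j - 1)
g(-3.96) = 107.52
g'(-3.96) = -86.17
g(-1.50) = 3.50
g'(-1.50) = -10.50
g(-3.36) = 63.58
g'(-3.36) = -61.02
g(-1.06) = 0.26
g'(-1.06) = -4.62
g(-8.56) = 1180.17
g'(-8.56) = -422.52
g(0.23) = -1.08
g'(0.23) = -0.78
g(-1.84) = 8.07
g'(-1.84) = -16.63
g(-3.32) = 61.17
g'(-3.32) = -59.49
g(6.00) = -469.00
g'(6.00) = -228.00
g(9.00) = -1540.00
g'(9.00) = -504.00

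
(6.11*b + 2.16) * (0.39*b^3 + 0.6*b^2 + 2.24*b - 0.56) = 2.3829*b^4 + 4.5084*b^3 + 14.9824*b^2 + 1.4168*b - 1.2096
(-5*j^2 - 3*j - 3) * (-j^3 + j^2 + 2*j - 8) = 5*j^5 - 2*j^4 - 10*j^3 + 31*j^2 + 18*j + 24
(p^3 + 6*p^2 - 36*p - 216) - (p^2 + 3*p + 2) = p^3 + 5*p^2 - 39*p - 218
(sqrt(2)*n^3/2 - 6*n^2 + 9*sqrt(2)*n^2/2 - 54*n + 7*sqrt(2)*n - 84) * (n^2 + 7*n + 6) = sqrt(2)*n^5/2 - 6*n^4 + 8*sqrt(2)*n^4 - 96*n^3 + 83*sqrt(2)*n^3/2 - 498*n^2 + 76*sqrt(2)*n^2 - 912*n + 42*sqrt(2)*n - 504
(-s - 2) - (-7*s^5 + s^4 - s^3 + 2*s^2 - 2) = 7*s^5 - s^4 + s^3 - 2*s^2 - s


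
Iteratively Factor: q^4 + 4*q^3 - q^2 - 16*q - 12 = (q + 1)*(q^3 + 3*q^2 - 4*q - 12) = (q + 1)*(q + 3)*(q^2 - 4) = (q - 2)*(q + 1)*(q + 3)*(q + 2)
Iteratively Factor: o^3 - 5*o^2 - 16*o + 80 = (o + 4)*(o^2 - 9*o + 20) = (o - 5)*(o + 4)*(o - 4)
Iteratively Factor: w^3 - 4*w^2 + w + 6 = (w - 2)*(w^2 - 2*w - 3) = (w - 2)*(w + 1)*(w - 3)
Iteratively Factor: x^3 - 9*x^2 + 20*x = (x - 5)*(x^2 - 4*x) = (x - 5)*(x - 4)*(x)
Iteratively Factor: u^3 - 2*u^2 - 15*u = (u - 5)*(u^2 + 3*u) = u*(u - 5)*(u + 3)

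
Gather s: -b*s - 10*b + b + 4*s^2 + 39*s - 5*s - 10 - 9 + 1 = -9*b + 4*s^2 + s*(34 - b) - 18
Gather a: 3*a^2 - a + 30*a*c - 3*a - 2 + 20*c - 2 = 3*a^2 + a*(30*c - 4) + 20*c - 4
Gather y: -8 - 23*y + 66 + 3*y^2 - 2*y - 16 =3*y^2 - 25*y + 42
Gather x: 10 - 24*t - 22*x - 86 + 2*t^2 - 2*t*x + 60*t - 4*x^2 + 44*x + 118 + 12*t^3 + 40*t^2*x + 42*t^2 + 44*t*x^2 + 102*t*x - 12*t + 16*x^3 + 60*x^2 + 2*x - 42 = 12*t^3 + 44*t^2 + 24*t + 16*x^3 + x^2*(44*t + 56) + x*(40*t^2 + 100*t + 24)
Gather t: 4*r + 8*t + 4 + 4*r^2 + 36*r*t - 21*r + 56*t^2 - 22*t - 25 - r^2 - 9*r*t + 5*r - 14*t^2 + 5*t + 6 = 3*r^2 - 12*r + 42*t^2 + t*(27*r - 9) - 15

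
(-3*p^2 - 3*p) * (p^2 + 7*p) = -3*p^4 - 24*p^3 - 21*p^2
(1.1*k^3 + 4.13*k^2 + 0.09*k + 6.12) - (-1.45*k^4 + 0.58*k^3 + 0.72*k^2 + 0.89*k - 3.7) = 1.45*k^4 + 0.52*k^3 + 3.41*k^2 - 0.8*k + 9.82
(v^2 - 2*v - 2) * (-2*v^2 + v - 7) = -2*v^4 + 5*v^3 - 5*v^2 + 12*v + 14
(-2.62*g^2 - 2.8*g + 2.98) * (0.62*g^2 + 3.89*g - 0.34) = -1.6244*g^4 - 11.9278*g^3 - 8.1536*g^2 + 12.5442*g - 1.0132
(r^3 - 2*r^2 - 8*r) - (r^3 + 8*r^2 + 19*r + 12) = -10*r^2 - 27*r - 12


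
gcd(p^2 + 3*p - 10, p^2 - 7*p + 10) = p - 2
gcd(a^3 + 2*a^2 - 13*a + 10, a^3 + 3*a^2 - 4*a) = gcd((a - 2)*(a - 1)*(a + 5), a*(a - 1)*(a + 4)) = a - 1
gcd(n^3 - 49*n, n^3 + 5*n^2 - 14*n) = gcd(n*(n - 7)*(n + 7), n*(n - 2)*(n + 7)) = n^2 + 7*n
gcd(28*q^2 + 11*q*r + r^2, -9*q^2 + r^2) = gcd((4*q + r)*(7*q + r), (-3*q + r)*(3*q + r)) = 1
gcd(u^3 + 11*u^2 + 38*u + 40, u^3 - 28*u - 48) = u^2 + 6*u + 8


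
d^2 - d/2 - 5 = (d - 5/2)*(d + 2)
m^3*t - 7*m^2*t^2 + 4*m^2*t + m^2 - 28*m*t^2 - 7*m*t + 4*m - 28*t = (m + 4)*(m - 7*t)*(m*t + 1)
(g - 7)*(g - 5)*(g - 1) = g^3 - 13*g^2 + 47*g - 35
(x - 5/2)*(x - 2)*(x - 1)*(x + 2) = x^4 - 7*x^3/2 - 3*x^2/2 + 14*x - 10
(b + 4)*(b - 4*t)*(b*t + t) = b^3*t - 4*b^2*t^2 + 5*b^2*t - 20*b*t^2 + 4*b*t - 16*t^2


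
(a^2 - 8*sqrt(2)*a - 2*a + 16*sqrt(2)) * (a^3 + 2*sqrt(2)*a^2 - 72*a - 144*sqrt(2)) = a^5 - 6*sqrt(2)*a^4 - 2*a^4 - 104*a^3 + 12*sqrt(2)*a^3 + 208*a^2 + 432*sqrt(2)*a^2 - 864*sqrt(2)*a + 2304*a - 4608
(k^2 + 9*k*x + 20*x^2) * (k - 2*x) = k^3 + 7*k^2*x + 2*k*x^2 - 40*x^3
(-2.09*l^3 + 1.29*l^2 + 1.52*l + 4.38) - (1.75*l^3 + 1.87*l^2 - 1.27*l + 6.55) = -3.84*l^3 - 0.58*l^2 + 2.79*l - 2.17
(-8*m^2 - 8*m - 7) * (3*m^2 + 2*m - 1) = -24*m^4 - 40*m^3 - 29*m^2 - 6*m + 7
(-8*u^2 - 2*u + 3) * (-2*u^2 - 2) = 16*u^4 + 4*u^3 + 10*u^2 + 4*u - 6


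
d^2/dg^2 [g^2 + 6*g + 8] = 2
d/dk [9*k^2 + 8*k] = 18*k + 8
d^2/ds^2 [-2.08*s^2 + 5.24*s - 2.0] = -4.16000000000000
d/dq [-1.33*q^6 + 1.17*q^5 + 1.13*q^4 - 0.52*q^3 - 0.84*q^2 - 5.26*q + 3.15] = -7.98*q^5 + 5.85*q^4 + 4.52*q^3 - 1.56*q^2 - 1.68*q - 5.26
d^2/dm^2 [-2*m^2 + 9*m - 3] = -4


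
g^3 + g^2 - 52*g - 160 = (g - 8)*(g + 4)*(g + 5)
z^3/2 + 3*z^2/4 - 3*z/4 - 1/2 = (z/2 + 1)*(z - 1)*(z + 1/2)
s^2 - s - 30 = (s - 6)*(s + 5)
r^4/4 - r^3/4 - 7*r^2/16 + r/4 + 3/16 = (r/2 + 1/4)*(r/2 + 1/2)*(r - 3/2)*(r - 1)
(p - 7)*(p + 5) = p^2 - 2*p - 35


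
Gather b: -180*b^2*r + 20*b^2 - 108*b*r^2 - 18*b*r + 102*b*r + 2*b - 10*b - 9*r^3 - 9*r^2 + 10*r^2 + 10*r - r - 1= b^2*(20 - 180*r) + b*(-108*r^2 + 84*r - 8) - 9*r^3 + r^2 + 9*r - 1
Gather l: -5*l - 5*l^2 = -5*l^2 - 5*l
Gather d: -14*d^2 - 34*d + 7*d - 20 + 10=-14*d^2 - 27*d - 10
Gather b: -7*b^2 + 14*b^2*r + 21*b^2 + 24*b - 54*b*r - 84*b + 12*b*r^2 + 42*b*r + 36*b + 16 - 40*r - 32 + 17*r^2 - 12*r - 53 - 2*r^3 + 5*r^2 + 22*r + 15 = b^2*(14*r + 14) + b*(12*r^2 - 12*r - 24) - 2*r^3 + 22*r^2 - 30*r - 54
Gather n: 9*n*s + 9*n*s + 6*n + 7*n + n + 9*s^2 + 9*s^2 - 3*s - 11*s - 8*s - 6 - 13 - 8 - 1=n*(18*s + 14) + 18*s^2 - 22*s - 28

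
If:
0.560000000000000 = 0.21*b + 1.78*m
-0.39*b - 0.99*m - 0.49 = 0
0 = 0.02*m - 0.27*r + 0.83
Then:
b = -2.93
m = 0.66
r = 3.12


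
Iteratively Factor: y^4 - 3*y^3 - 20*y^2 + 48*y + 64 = (y + 4)*(y^3 - 7*y^2 + 8*y + 16) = (y - 4)*(y + 4)*(y^2 - 3*y - 4) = (y - 4)*(y + 1)*(y + 4)*(y - 4)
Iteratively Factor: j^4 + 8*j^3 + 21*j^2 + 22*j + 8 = (j + 4)*(j^3 + 4*j^2 + 5*j + 2) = (j + 1)*(j + 4)*(j^2 + 3*j + 2) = (j + 1)*(j + 2)*(j + 4)*(j + 1)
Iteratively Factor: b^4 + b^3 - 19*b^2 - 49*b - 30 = (b + 3)*(b^3 - 2*b^2 - 13*b - 10) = (b + 2)*(b + 3)*(b^2 - 4*b - 5) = (b + 1)*(b + 2)*(b + 3)*(b - 5)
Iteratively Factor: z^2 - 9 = (z + 3)*(z - 3)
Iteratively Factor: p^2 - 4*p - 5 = (p - 5)*(p + 1)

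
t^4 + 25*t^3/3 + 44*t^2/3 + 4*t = t*(t + 1/3)*(t + 2)*(t + 6)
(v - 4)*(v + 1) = v^2 - 3*v - 4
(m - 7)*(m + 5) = m^2 - 2*m - 35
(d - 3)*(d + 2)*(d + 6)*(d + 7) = d^4 + 12*d^3 + 23*d^2 - 120*d - 252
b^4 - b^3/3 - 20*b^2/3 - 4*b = b*(b - 3)*(b + 2/3)*(b + 2)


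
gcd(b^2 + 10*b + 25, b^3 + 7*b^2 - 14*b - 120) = b + 5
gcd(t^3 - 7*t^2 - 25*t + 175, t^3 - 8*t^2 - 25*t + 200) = t^2 - 25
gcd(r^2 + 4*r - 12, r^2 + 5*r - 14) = r - 2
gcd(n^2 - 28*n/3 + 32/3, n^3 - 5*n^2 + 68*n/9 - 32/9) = n - 4/3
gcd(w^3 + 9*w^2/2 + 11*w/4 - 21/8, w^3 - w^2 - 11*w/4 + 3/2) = w^2 + w - 3/4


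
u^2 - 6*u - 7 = (u - 7)*(u + 1)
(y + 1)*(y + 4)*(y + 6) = y^3 + 11*y^2 + 34*y + 24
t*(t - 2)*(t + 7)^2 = t^4 + 12*t^3 + 21*t^2 - 98*t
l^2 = l^2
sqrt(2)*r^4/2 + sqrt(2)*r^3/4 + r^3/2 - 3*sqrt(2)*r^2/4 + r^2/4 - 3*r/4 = r*(r - 1)*(r + 3/2)*(sqrt(2)*r/2 + 1/2)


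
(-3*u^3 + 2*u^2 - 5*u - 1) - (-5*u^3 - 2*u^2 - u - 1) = 2*u^3 + 4*u^2 - 4*u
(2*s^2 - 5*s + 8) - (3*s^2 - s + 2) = -s^2 - 4*s + 6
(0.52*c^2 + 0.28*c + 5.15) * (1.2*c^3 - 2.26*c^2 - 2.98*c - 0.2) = 0.624*c^5 - 0.8392*c^4 + 3.9976*c^3 - 12.5774*c^2 - 15.403*c - 1.03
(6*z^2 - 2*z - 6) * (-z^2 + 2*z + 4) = -6*z^4 + 14*z^3 + 26*z^2 - 20*z - 24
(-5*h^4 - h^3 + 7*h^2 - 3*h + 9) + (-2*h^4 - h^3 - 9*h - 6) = -7*h^4 - 2*h^3 + 7*h^2 - 12*h + 3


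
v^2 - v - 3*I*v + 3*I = (v - 1)*(v - 3*I)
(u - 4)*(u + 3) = u^2 - u - 12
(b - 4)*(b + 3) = b^2 - b - 12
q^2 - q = q*(q - 1)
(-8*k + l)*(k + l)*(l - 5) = -8*k^2*l + 40*k^2 - 7*k*l^2 + 35*k*l + l^3 - 5*l^2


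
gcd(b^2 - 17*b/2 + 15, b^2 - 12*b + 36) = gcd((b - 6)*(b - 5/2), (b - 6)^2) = b - 6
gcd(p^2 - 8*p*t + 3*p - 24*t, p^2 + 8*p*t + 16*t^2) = 1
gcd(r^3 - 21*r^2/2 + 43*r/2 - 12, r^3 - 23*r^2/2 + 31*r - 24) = r^2 - 19*r/2 + 12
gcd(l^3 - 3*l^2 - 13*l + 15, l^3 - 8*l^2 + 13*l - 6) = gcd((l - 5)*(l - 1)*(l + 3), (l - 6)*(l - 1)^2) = l - 1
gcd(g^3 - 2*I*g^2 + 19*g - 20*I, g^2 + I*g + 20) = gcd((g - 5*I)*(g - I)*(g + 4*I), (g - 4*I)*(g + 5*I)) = 1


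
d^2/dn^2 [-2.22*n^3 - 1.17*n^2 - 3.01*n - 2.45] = -13.32*n - 2.34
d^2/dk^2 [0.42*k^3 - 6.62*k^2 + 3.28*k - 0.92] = 2.52*k - 13.24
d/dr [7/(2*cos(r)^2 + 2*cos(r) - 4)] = 7*(2*cos(r) + 1)*sin(r)/(2*(cos(r)^2 + cos(r) - 2)^2)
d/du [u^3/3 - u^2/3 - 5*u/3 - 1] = u^2 - 2*u/3 - 5/3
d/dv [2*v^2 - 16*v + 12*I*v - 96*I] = 4*v - 16 + 12*I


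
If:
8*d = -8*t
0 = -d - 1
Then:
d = -1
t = 1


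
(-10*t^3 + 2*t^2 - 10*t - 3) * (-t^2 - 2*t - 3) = 10*t^5 + 18*t^4 + 36*t^3 + 17*t^2 + 36*t + 9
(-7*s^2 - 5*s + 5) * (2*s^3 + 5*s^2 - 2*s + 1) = -14*s^5 - 45*s^4 - s^3 + 28*s^2 - 15*s + 5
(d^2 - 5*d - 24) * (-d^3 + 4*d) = -d^5 + 5*d^4 + 28*d^3 - 20*d^2 - 96*d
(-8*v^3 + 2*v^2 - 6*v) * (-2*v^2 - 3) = 16*v^5 - 4*v^4 + 36*v^3 - 6*v^2 + 18*v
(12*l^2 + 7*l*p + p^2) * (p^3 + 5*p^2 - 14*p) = 12*l^2*p^3 + 60*l^2*p^2 - 168*l^2*p + 7*l*p^4 + 35*l*p^3 - 98*l*p^2 + p^5 + 5*p^4 - 14*p^3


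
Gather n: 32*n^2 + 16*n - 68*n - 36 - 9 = 32*n^2 - 52*n - 45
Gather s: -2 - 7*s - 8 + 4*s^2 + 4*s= 4*s^2 - 3*s - 10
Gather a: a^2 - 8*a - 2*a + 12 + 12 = a^2 - 10*a + 24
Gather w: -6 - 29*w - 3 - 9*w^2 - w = -9*w^2 - 30*w - 9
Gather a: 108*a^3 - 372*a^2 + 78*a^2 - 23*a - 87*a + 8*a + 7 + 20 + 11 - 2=108*a^3 - 294*a^2 - 102*a + 36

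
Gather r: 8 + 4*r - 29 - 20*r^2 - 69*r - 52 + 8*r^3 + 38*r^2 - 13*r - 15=8*r^3 + 18*r^2 - 78*r - 88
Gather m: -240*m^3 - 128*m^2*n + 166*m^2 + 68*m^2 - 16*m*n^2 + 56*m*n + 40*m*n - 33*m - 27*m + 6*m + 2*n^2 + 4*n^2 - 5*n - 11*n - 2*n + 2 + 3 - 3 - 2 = -240*m^3 + m^2*(234 - 128*n) + m*(-16*n^2 + 96*n - 54) + 6*n^2 - 18*n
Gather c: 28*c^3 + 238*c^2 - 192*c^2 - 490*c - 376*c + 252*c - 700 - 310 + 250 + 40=28*c^3 + 46*c^2 - 614*c - 720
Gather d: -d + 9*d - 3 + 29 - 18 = 8*d + 8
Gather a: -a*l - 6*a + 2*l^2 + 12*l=a*(-l - 6) + 2*l^2 + 12*l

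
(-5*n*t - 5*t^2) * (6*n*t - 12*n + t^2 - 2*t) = -30*n^2*t^2 + 60*n^2*t - 35*n*t^3 + 70*n*t^2 - 5*t^4 + 10*t^3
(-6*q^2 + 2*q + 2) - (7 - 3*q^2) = -3*q^2 + 2*q - 5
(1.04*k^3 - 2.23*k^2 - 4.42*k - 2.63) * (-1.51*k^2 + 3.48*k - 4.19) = -1.5704*k^5 + 6.9865*k^4 - 5.4438*k^3 - 2.0666*k^2 + 9.3674*k + 11.0197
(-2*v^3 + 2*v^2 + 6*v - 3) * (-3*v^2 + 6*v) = 6*v^5 - 18*v^4 - 6*v^3 + 45*v^2 - 18*v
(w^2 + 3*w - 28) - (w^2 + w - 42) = 2*w + 14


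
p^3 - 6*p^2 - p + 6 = (p - 6)*(p - 1)*(p + 1)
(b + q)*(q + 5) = b*q + 5*b + q^2 + 5*q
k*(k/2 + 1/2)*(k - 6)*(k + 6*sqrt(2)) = k^4/2 - 5*k^3/2 + 3*sqrt(2)*k^3 - 15*sqrt(2)*k^2 - 3*k^2 - 18*sqrt(2)*k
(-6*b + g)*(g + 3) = -6*b*g - 18*b + g^2 + 3*g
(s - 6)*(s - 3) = s^2 - 9*s + 18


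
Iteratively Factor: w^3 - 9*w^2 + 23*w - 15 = (w - 1)*(w^2 - 8*w + 15) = (w - 3)*(w - 1)*(w - 5)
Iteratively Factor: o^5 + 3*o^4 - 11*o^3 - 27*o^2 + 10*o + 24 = (o - 3)*(o^4 + 6*o^3 + 7*o^2 - 6*o - 8) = (o - 3)*(o - 1)*(o^3 + 7*o^2 + 14*o + 8) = (o - 3)*(o - 1)*(o + 4)*(o^2 + 3*o + 2) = (o - 3)*(o - 1)*(o + 2)*(o + 4)*(o + 1)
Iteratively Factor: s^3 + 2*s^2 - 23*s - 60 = (s + 4)*(s^2 - 2*s - 15) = (s - 5)*(s + 4)*(s + 3)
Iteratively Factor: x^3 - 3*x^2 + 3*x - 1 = (x - 1)*(x^2 - 2*x + 1) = (x - 1)^2*(x - 1)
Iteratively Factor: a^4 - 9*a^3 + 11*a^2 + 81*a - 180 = (a - 5)*(a^3 - 4*a^2 - 9*a + 36) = (a - 5)*(a + 3)*(a^2 - 7*a + 12) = (a - 5)*(a - 4)*(a + 3)*(a - 3)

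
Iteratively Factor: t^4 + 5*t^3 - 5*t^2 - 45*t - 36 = (t + 3)*(t^3 + 2*t^2 - 11*t - 12) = (t - 3)*(t + 3)*(t^2 + 5*t + 4) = (t - 3)*(t + 3)*(t + 4)*(t + 1)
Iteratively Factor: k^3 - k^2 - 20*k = (k)*(k^2 - k - 20) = k*(k - 5)*(k + 4)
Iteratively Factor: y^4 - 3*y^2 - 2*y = (y + 1)*(y^3 - y^2 - 2*y) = (y - 2)*(y + 1)*(y^2 + y) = (y - 2)*(y + 1)^2*(y)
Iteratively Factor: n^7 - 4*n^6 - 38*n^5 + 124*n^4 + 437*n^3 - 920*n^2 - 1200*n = (n - 5)*(n^6 + n^5 - 33*n^4 - 41*n^3 + 232*n^2 + 240*n) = n*(n - 5)*(n^5 + n^4 - 33*n^3 - 41*n^2 + 232*n + 240) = n*(n - 5)^2*(n^4 + 6*n^3 - 3*n^2 - 56*n - 48) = n*(n - 5)^2*(n - 3)*(n^3 + 9*n^2 + 24*n + 16) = n*(n - 5)^2*(n - 3)*(n + 4)*(n^2 + 5*n + 4) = n*(n - 5)^2*(n - 3)*(n + 4)^2*(n + 1)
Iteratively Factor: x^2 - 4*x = (x)*(x - 4)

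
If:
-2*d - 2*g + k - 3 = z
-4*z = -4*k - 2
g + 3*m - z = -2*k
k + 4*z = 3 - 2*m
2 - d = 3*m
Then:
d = -19/112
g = -177/112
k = -5/56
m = 81/112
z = 23/56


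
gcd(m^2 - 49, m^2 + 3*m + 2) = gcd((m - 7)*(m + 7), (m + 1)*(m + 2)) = 1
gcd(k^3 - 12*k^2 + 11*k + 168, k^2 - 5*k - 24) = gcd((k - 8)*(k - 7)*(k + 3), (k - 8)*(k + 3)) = k^2 - 5*k - 24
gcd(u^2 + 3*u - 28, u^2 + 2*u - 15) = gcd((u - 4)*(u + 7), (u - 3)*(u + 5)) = 1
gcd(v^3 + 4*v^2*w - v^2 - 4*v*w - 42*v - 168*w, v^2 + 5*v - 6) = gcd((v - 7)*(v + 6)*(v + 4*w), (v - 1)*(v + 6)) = v + 6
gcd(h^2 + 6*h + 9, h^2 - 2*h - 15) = h + 3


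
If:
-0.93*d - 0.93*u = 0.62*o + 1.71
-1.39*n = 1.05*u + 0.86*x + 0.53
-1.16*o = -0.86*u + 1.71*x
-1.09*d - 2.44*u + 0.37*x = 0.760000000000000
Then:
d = 2.27429866817795*x - 4.13036682236584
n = 0.0342124147097737*x - 1.53980564577123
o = 1.13701450653114 - 2.11494049305752*x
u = 1.53364747392572 - 0.864338339472938*x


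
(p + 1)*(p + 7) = p^2 + 8*p + 7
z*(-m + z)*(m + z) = -m^2*z + z^3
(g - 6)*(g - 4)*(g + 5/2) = g^3 - 15*g^2/2 - g + 60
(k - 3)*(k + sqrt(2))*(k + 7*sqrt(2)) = k^3 - 3*k^2 + 8*sqrt(2)*k^2 - 24*sqrt(2)*k + 14*k - 42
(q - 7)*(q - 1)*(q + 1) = q^3 - 7*q^2 - q + 7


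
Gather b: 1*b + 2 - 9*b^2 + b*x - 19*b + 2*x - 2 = -9*b^2 + b*(x - 18) + 2*x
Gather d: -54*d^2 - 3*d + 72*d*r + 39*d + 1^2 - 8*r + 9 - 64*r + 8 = -54*d^2 + d*(72*r + 36) - 72*r + 18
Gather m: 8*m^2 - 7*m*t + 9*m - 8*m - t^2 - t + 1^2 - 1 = 8*m^2 + m*(1 - 7*t) - t^2 - t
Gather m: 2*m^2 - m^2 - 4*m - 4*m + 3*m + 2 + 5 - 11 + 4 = m^2 - 5*m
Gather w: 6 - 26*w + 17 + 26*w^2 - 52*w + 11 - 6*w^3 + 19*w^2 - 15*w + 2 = -6*w^3 + 45*w^2 - 93*w + 36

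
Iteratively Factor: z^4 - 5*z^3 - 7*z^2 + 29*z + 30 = (z + 1)*(z^3 - 6*z^2 - z + 30) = (z + 1)*(z + 2)*(z^2 - 8*z + 15) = (z - 5)*(z + 1)*(z + 2)*(z - 3)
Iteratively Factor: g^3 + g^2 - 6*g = (g)*(g^2 + g - 6) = g*(g - 2)*(g + 3)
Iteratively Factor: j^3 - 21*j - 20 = (j - 5)*(j^2 + 5*j + 4) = (j - 5)*(j + 1)*(j + 4)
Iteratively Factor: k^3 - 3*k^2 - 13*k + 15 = (k + 3)*(k^2 - 6*k + 5) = (k - 5)*(k + 3)*(k - 1)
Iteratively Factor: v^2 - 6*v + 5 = (v - 1)*(v - 5)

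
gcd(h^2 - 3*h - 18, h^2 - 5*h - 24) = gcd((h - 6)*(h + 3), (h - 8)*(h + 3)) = h + 3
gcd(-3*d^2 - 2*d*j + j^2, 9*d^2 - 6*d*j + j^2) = 3*d - j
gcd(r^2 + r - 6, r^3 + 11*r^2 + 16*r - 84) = r - 2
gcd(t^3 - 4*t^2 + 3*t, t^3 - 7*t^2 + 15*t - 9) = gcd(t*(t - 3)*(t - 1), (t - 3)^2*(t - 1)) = t^2 - 4*t + 3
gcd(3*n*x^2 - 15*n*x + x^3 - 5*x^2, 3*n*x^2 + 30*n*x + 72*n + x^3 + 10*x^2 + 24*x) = 3*n + x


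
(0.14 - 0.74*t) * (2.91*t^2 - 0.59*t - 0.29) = -2.1534*t^3 + 0.844*t^2 + 0.132*t - 0.0406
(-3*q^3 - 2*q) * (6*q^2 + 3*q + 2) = -18*q^5 - 9*q^4 - 18*q^3 - 6*q^2 - 4*q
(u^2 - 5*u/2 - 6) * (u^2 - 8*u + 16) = u^4 - 21*u^3/2 + 30*u^2 + 8*u - 96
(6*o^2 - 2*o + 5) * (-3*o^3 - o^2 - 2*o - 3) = -18*o^5 - 25*o^3 - 19*o^2 - 4*o - 15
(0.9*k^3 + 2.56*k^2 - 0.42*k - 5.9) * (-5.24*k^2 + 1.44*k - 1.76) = -4.716*k^5 - 12.1184*k^4 + 4.3032*k^3 + 25.8056*k^2 - 7.7568*k + 10.384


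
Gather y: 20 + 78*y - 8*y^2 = -8*y^2 + 78*y + 20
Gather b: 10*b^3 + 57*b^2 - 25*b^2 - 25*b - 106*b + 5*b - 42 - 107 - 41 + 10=10*b^3 + 32*b^2 - 126*b - 180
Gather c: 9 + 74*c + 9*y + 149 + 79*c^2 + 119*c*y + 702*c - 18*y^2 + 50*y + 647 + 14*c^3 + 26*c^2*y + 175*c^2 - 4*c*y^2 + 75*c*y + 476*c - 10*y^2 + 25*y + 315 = 14*c^3 + c^2*(26*y + 254) + c*(-4*y^2 + 194*y + 1252) - 28*y^2 + 84*y + 1120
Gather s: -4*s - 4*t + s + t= -3*s - 3*t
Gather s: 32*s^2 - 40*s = 32*s^2 - 40*s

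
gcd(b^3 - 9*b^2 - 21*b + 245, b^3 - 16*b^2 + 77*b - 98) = b^2 - 14*b + 49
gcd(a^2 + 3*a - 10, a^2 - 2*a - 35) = a + 5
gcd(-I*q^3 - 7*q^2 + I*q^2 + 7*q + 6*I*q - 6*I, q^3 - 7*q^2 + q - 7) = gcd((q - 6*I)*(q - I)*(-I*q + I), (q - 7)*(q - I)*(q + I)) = q - I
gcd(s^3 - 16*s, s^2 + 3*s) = s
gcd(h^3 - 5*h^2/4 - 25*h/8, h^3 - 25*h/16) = h^2 + 5*h/4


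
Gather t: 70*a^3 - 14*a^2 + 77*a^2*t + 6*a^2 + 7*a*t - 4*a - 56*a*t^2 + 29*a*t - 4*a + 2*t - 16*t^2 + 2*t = 70*a^3 - 8*a^2 - 8*a + t^2*(-56*a - 16) + t*(77*a^2 + 36*a + 4)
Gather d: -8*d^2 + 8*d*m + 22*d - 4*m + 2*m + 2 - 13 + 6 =-8*d^2 + d*(8*m + 22) - 2*m - 5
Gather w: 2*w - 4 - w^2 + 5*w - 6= -w^2 + 7*w - 10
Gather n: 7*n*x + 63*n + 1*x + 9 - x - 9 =n*(7*x + 63)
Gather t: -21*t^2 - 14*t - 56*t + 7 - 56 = -21*t^2 - 70*t - 49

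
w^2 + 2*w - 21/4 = (w - 3/2)*(w + 7/2)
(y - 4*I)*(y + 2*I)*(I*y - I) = I*y^3 + 2*y^2 - I*y^2 - 2*y + 8*I*y - 8*I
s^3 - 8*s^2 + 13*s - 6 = (s - 6)*(s - 1)^2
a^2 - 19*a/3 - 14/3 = (a - 7)*(a + 2/3)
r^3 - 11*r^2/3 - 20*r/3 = r*(r - 5)*(r + 4/3)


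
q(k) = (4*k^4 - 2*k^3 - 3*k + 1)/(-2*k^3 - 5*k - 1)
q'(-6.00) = -2.11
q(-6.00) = 12.22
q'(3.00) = -2.20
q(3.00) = -3.74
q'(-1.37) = -1.76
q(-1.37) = 2.21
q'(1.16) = -1.18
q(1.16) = -0.17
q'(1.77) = -1.90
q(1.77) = -1.14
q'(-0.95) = -0.97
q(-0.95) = 1.61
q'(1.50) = -1.66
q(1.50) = -0.66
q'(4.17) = -2.18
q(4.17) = -6.31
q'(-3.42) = -2.22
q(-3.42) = 6.64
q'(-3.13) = -2.24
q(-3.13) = 6.00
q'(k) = (6*k^2 + 5)*(4*k^4 - 2*k^3 - 3*k + 1)/(-2*k^3 - 5*k - 1)^2 + (16*k^3 - 6*k^2 - 3)/(-2*k^3 - 5*k - 1) = 4*(-2*k^6 - 15*k^4 - 2*k^3 + 3*k^2 + 2)/(4*k^6 + 20*k^4 + 4*k^3 + 25*k^2 + 10*k + 1)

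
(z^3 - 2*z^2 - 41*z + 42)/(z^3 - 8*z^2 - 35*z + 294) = (z - 1)/(z - 7)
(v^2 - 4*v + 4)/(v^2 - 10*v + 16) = (v - 2)/(v - 8)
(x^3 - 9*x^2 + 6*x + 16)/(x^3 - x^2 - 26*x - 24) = (x^2 - 10*x + 16)/(x^2 - 2*x - 24)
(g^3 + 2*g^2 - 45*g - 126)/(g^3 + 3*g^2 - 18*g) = (g^2 - 4*g - 21)/(g*(g - 3))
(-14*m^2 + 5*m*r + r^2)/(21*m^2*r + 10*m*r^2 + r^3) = (-2*m + r)/(r*(3*m + r))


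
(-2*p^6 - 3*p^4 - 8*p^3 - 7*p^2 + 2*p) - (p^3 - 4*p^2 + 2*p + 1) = -2*p^6 - 3*p^4 - 9*p^3 - 3*p^2 - 1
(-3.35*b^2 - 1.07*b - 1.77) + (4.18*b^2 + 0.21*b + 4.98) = 0.83*b^2 - 0.86*b + 3.21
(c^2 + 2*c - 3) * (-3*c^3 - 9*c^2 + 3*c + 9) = -3*c^5 - 15*c^4 - 6*c^3 + 42*c^2 + 9*c - 27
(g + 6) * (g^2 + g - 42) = g^3 + 7*g^2 - 36*g - 252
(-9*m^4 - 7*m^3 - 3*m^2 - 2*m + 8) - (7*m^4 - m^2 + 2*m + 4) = -16*m^4 - 7*m^3 - 2*m^2 - 4*m + 4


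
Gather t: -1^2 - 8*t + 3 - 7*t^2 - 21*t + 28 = -7*t^2 - 29*t + 30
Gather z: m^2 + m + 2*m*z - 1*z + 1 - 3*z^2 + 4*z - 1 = m^2 + m - 3*z^2 + z*(2*m + 3)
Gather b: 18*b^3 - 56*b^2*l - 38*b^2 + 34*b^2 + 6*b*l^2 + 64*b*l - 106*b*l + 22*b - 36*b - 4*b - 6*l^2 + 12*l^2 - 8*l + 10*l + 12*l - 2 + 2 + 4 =18*b^3 + b^2*(-56*l - 4) + b*(6*l^2 - 42*l - 18) + 6*l^2 + 14*l + 4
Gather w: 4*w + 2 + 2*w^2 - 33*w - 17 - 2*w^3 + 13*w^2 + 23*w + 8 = -2*w^3 + 15*w^2 - 6*w - 7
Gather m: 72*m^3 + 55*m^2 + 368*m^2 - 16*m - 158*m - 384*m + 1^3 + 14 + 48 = 72*m^3 + 423*m^2 - 558*m + 63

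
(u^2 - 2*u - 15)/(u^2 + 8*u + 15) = (u - 5)/(u + 5)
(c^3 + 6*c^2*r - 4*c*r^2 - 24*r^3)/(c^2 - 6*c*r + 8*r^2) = (-c^2 - 8*c*r - 12*r^2)/(-c + 4*r)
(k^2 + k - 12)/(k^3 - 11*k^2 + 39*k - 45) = (k + 4)/(k^2 - 8*k + 15)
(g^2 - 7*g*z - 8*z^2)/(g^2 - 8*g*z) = (g + z)/g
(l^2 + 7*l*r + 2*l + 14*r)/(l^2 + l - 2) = (l + 7*r)/(l - 1)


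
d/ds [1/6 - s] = -1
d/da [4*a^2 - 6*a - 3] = 8*a - 6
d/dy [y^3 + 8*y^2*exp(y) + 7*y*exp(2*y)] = 8*y^2*exp(y) + 3*y^2 + 14*y*exp(2*y) + 16*y*exp(y) + 7*exp(2*y)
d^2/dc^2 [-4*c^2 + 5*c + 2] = -8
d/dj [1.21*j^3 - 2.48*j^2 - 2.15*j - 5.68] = 3.63*j^2 - 4.96*j - 2.15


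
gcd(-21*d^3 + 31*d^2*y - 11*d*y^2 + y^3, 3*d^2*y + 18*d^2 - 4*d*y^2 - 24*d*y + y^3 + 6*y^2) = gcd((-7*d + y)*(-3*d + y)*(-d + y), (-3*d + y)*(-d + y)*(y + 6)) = 3*d^2 - 4*d*y + y^2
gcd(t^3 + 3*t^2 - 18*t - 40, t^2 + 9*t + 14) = t + 2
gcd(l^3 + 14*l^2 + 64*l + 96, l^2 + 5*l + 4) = l + 4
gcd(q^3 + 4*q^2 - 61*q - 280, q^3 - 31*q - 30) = q + 5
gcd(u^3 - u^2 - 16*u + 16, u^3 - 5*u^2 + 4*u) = u^2 - 5*u + 4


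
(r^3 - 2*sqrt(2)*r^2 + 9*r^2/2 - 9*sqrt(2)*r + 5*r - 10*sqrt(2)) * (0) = 0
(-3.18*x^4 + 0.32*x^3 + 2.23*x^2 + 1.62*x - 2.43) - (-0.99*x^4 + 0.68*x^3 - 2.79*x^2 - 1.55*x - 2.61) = -2.19*x^4 - 0.36*x^3 + 5.02*x^2 + 3.17*x + 0.18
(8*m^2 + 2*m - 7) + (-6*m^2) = 2*m^2 + 2*m - 7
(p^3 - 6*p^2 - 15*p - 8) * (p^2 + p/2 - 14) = p^5 - 11*p^4/2 - 32*p^3 + 137*p^2/2 + 206*p + 112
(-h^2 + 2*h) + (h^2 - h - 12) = h - 12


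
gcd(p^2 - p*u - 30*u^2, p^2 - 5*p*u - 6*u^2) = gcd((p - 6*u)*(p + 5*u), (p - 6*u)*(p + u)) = p - 6*u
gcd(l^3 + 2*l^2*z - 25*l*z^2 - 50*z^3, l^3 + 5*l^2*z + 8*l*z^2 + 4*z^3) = l + 2*z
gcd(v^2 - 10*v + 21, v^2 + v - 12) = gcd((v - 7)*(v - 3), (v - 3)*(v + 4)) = v - 3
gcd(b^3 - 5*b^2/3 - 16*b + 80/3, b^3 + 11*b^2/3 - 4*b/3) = b + 4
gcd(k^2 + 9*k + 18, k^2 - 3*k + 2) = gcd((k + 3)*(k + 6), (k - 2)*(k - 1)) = 1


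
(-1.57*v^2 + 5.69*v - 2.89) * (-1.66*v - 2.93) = 2.6062*v^3 - 4.8453*v^2 - 11.8743*v + 8.4677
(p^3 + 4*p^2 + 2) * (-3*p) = -3*p^4 - 12*p^3 - 6*p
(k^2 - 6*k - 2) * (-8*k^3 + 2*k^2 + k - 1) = -8*k^5 + 50*k^4 + 5*k^3 - 11*k^2 + 4*k + 2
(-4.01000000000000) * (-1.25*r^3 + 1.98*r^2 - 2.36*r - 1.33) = 5.0125*r^3 - 7.9398*r^2 + 9.4636*r + 5.3333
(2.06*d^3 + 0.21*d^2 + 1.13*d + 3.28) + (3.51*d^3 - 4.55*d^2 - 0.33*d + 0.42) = 5.57*d^3 - 4.34*d^2 + 0.8*d + 3.7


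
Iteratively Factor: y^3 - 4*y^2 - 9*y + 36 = (y + 3)*(y^2 - 7*y + 12) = (y - 3)*(y + 3)*(y - 4)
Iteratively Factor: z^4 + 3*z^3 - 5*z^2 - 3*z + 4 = (z - 1)*(z^3 + 4*z^2 - z - 4) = (z - 1)^2*(z^2 + 5*z + 4) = (z - 1)^2*(z + 1)*(z + 4)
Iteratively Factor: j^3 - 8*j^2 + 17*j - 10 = (j - 2)*(j^2 - 6*j + 5) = (j - 2)*(j - 1)*(j - 5)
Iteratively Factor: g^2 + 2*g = (g)*(g + 2)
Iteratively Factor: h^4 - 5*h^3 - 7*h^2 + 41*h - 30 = (h - 5)*(h^3 - 7*h + 6) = (h - 5)*(h + 3)*(h^2 - 3*h + 2) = (h - 5)*(h - 2)*(h + 3)*(h - 1)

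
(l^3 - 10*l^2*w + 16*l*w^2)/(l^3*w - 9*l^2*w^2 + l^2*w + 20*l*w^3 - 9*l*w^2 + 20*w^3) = l*(l^2 - 10*l*w + 16*w^2)/(w*(l^3 - 9*l^2*w + l^2 + 20*l*w^2 - 9*l*w + 20*w^2))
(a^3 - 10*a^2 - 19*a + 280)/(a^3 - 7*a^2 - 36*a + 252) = (a^2 - 3*a - 40)/(a^2 - 36)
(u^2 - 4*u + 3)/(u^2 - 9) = (u - 1)/(u + 3)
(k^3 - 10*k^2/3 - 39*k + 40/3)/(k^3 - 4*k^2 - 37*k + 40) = (k - 1/3)/(k - 1)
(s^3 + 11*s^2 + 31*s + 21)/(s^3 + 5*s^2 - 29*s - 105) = (s + 1)/(s - 5)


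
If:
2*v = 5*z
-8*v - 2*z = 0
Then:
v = 0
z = 0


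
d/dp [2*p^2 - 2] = 4*p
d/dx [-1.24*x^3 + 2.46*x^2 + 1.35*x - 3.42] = -3.72*x^2 + 4.92*x + 1.35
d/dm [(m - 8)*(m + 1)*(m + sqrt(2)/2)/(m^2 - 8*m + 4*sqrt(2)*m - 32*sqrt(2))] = (m^2 + 8*sqrt(2)*m + 4 + 7*sqrt(2)/2)/(m^2 + 8*sqrt(2)*m + 32)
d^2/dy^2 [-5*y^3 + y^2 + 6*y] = 2 - 30*y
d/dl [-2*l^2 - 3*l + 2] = -4*l - 3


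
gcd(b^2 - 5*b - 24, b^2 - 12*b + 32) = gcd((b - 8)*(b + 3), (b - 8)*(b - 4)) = b - 8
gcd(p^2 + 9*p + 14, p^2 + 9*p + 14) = p^2 + 9*p + 14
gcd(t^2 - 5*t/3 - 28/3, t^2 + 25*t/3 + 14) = t + 7/3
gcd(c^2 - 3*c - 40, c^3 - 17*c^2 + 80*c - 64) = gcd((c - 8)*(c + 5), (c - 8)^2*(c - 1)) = c - 8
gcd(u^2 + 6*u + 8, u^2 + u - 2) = u + 2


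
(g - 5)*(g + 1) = g^2 - 4*g - 5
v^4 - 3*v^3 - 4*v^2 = v^2*(v - 4)*(v + 1)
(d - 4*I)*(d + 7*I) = d^2 + 3*I*d + 28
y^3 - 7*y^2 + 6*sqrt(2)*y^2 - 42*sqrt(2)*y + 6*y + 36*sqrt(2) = (y - 6)*(y - 1)*(y + 6*sqrt(2))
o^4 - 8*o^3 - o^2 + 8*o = o*(o - 8)*(o - 1)*(o + 1)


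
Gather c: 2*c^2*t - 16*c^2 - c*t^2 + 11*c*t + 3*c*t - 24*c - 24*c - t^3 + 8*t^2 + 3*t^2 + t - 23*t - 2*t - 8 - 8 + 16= c^2*(2*t - 16) + c*(-t^2 + 14*t - 48) - t^3 + 11*t^2 - 24*t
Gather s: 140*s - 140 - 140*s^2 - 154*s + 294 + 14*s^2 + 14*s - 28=126 - 126*s^2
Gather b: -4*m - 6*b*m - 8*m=-6*b*m - 12*m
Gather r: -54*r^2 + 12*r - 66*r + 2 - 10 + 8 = -54*r^2 - 54*r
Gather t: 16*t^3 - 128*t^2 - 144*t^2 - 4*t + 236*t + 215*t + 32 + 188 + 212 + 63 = 16*t^3 - 272*t^2 + 447*t + 495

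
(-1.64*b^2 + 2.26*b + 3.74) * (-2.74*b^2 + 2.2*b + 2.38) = 4.4936*b^4 - 9.8004*b^3 - 9.1788*b^2 + 13.6068*b + 8.9012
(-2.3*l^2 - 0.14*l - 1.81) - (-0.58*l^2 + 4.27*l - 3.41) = -1.72*l^2 - 4.41*l + 1.6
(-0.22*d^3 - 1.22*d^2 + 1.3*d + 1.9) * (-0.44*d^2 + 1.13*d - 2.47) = 0.0968*d^5 + 0.2882*d^4 - 1.4072*d^3 + 3.6464*d^2 - 1.064*d - 4.693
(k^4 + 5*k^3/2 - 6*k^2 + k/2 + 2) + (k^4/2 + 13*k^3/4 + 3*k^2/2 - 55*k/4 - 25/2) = 3*k^4/2 + 23*k^3/4 - 9*k^2/2 - 53*k/4 - 21/2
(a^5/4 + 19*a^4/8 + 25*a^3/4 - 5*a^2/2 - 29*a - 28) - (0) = a^5/4 + 19*a^4/8 + 25*a^3/4 - 5*a^2/2 - 29*a - 28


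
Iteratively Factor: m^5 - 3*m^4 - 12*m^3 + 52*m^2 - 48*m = (m + 4)*(m^4 - 7*m^3 + 16*m^2 - 12*m) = (m - 2)*(m + 4)*(m^3 - 5*m^2 + 6*m) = (m - 2)^2*(m + 4)*(m^2 - 3*m) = (m - 3)*(m - 2)^2*(m + 4)*(m)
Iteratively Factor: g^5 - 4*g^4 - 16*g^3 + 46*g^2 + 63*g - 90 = (g - 1)*(g^4 - 3*g^3 - 19*g^2 + 27*g + 90) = (g - 1)*(g + 3)*(g^3 - 6*g^2 - g + 30) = (g - 5)*(g - 1)*(g + 3)*(g^2 - g - 6) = (g - 5)*(g - 1)*(g + 2)*(g + 3)*(g - 3)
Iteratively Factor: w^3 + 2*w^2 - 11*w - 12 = (w + 4)*(w^2 - 2*w - 3) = (w - 3)*(w + 4)*(w + 1)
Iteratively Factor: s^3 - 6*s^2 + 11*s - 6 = (s - 1)*(s^2 - 5*s + 6) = (s - 3)*(s - 1)*(s - 2)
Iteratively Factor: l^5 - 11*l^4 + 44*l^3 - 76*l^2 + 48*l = (l - 2)*(l^4 - 9*l^3 + 26*l^2 - 24*l) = l*(l - 2)*(l^3 - 9*l^2 + 26*l - 24) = l*(l - 3)*(l - 2)*(l^2 - 6*l + 8) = l*(l - 4)*(l - 3)*(l - 2)*(l - 2)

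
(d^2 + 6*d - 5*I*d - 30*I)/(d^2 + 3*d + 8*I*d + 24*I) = (d^2 + d*(6 - 5*I) - 30*I)/(d^2 + d*(3 + 8*I) + 24*I)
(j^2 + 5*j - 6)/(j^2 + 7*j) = (j^2 + 5*j - 6)/(j*(j + 7))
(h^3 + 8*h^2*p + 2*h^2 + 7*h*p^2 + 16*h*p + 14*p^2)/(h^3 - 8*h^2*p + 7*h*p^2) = (h^3 + 8*h^2*p + 2*h^2 + 7*h*p^2 + 16*h*p + 14*p^2)/(h*(h^2 - 8*h*p + 7*p^2))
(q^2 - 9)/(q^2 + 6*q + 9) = (q - 3)/(q + 3)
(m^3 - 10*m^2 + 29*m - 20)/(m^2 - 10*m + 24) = (m^2 - 6*m + 5)/(m - 6)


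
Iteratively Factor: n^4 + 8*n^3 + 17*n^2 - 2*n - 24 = (n + 2)*(n^3 + 6*n^2 + 5*n - 12) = (n + 2)*(n + 3)*(n^2 + 3*n - 4) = (n - 1)*(n + 2)*(n + 3)*(n + 4)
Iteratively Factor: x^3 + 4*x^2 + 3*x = (x + 1)*(x^2 + 3*x) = x*(x + 1)*(x + 3)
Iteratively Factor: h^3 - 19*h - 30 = (h + 3)*(h^2 - 3*h - 10) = (h - 5)*(h + 3)*(h + 2)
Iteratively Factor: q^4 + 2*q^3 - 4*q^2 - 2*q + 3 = (q - 1)*(q^3 + 3*q^2 - q - 3) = (q - 1)*(q + 1)*(q^2 + 2*q - 3) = (q - 1)^2*(q + 1)*(q + 3)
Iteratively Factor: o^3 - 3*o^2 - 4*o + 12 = (o + 2)*(o^2 - 5*o + 6) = (o - 3)*(o + 2)*(o - 2)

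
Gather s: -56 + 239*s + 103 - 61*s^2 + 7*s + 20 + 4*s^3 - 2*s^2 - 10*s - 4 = 4*s^3 - 63*s^2 + 236*s + 63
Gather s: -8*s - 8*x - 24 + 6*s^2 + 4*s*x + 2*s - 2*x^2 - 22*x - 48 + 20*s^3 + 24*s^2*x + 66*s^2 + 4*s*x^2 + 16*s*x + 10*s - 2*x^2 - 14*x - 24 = 20*s^3 + s^2*(24*x + 72) + s*(4*x^2 + 20*x + 4) - 4*x^2 - 44*x - 96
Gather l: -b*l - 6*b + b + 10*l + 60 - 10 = -5*b + l*(10 - b) + 50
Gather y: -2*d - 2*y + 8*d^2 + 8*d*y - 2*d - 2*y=8*d^2 - 4*d + y*(8*d - 4)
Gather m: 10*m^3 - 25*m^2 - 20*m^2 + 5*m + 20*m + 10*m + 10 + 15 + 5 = 10*m^3 - 45*m^2 + 35*m + 30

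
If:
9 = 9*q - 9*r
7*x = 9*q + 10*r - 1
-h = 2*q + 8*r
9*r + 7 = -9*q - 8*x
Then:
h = 602/139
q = 51/139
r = -88/139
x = -80/139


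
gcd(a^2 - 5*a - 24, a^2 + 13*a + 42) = 1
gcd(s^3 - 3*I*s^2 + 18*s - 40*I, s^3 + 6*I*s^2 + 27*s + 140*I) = s^2 - I*s + 20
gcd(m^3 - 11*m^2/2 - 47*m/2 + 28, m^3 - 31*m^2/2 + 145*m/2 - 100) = m - 8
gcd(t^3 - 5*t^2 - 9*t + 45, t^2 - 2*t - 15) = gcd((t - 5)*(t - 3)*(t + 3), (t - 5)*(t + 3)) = t^2 - 2*t - 15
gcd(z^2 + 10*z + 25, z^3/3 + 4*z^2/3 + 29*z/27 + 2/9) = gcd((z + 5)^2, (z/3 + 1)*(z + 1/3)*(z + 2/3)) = 1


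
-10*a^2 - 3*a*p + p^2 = (-5*a + p)*(2*a + p)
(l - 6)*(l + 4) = l^2 - 2*l - 24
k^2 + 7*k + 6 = (k + 1)*(k + 6)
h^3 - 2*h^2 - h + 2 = (h - 2)*(h - 1)*(h + 1)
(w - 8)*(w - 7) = w^2 - 15*w + 56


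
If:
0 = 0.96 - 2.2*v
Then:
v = 0.44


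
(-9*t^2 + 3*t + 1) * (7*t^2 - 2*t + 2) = -63*t^4 + 39*t^3 - 17*t^2 + 4*t + 2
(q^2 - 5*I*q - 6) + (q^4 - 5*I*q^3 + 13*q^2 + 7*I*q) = q^4 - 5*I*q^3 + 14*q^2 + 2*I*q - 6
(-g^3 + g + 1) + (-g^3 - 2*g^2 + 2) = -2*g^3 - 2*g^2 + g + 3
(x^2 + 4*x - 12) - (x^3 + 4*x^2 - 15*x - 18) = -x^3 - 3*x^2 + 19*x + 6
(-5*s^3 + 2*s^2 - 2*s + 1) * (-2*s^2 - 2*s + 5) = 10*s^5 + 6*s^4 - 25*s^3 + 12*s^2 - 12*s + 5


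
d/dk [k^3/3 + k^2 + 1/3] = k*(k + 2)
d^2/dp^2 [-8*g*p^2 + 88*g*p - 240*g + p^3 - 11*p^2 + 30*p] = -16*g + 6*p - 22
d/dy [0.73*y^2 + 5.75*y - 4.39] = 1.46*y + 5.75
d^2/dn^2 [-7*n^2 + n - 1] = -14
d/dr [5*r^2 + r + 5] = 10*r + 1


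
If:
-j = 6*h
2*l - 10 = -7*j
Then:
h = l/21 - 5/21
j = 10/7 - 2*l/7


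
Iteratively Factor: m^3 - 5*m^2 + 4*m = (m)*(m^2 - 5*m + 4) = m*(m - 1)*(m - 4)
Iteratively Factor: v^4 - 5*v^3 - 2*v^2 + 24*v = (v)*(v^3 - 5*v^2 - 2*v + 24) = v*(v + 2)*(v^2 - 7*v + 12) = v*(v - 3)*(v + 2)*(v - 4)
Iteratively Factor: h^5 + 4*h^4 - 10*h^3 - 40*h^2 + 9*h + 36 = (h + 1)*(h^4 + 3*h^3 - 13*h^2 - 27*h + 36) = (h - 1)*(h + 1)*(h^3 + 4*h^2 - 9*h - 36) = (h - 3)*(h - 1)*(h + 1)*(h^2 + 7*h + 12) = (h - 3)*(h - 1)*(h + 1)*(h + 4)*(h + 3)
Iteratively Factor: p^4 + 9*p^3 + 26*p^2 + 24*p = (p + 4)*(p^3 + 5*p^2 + 6*p) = (p + 2)*(p + 4)*(p^2 + 3*p) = (p + 2)*(p + 3)*(p + 4)*(p)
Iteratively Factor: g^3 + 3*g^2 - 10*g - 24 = (g + 4)*(g^2 - g - 6) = (g - 3)*(g + 4)*(g + 2)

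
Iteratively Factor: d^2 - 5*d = (d - 5)*(d)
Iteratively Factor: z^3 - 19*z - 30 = (z + 2)*(z^2 - 2*z - 15) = (z + 2)*(z + 3)*(z - 5)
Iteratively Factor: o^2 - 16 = (o + 4)*(o - 4)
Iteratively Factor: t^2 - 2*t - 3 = (t - 3)*(t + 1)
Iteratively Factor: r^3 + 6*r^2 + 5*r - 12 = (r + 3)*(r^2 + 3*r - 4) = (r + 3)*(r + 4)*(r - 1)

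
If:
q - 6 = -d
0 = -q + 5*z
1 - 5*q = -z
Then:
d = 139/24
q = 5/24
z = 1/24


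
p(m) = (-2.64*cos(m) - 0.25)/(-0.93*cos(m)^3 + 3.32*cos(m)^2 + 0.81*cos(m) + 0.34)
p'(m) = (-2.64*cos(m) - 0.25)*(-2.79*sin(m)*cos(m)^2 + 6.64*sin(m)*cos(m) + 0.81*sin(m))/(-0.93*cos(m)^3 + 3.32*cos(m)^2 + 0.81*cos(m) + 0.34)^2 + 2.64*sin(m)/(-0.93*cos(m)^3 + 3.32*cos(m)^2 + 0.81*cos(m) + 0.34) = (4.9104*cos(m)^3 - 8.0673*cos(m)^2 - 1.66*cos(m) + 0.6951)*sin(m)/(0.8649*cos(m)^6 - 6.1752*cos(m)^5 + 9.5158*cos(m)^4 + 4.746*cos(m)^3 + 2.9137*cos(m)^2 + 0.5508*cos(m) + 0.1156)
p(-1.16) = -1.15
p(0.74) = -0.93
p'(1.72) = 8.44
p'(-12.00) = -0.23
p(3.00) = 0.64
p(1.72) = 0.48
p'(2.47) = -0.69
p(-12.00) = -0.88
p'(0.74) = -0.35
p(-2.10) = 1.21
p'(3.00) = -0.11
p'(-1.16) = 0.67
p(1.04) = -1.07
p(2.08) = 1.23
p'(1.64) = 8.52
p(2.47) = 0.83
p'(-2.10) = 1.24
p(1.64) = -0.22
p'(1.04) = -0.62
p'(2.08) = -1.21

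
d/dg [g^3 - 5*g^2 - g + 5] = 3*g^2 - 10*g - 1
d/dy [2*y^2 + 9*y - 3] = 4*y + 9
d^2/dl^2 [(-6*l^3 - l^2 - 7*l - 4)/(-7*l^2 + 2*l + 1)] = 2*(423*l^3 + 645*l^2 - 3*l + 31)/(343*l^6 - 294*l^5 - 63*l^4 + 76*l^3 + 9*l^2 - 6*l - 1)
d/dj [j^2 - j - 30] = 2*j - 1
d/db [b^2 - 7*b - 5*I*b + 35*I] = 2*b - 7 - 5*I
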